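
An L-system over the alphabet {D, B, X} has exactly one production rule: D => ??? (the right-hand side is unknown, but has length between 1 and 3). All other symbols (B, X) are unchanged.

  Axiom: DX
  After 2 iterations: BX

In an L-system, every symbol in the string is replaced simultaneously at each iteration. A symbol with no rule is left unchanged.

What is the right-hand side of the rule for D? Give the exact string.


Trying D => B:
  Step 0: DX
  Step 1: BX
  Step 2: BX
Matches the given result.

Answer: B


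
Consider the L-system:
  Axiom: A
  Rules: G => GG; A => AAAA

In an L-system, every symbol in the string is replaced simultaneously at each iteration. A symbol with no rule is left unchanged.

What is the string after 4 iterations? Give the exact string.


Answer: AAAAAAAAAAAAAAAAAAAAAAAAAAAAAAAAAAAAAAAAAAAAAAAAAAAAAAAAAAAAAAAAAAAAAAAAAAAAAAAAAAAAAAAAAAAAAAAAAAAAAAAAAAAAAAAAAAAAAAAAAAAAAAAAAAAAAAAAAAAAAAAAAAAAAAAAAAAAAAAAAAAAAAAAAAAAAAAAAAAAAAAAAAAAAAAAAAAAAAAAAAAAAAAAAAAAAAAAAAAAAAAAAAAAAAAAAAAAAAAAAAAAAAAAAAAAAAAA

Derivation:
Step 0: A
Step 1: AAAA
Step 2: AAAAAAAAAAAAAAAA
Step 3: AAAAAAAAAAAAAAAAAAAAAAAAAAAAAAAAAAAAAAAAAAAAAAAAAAAAAAAAAAAAAAAA
Step 4: AAAAAAAAAAAAAAAAAAAAAAAAAAAAAAAAAAAAAAAAAAAAAAAAAAAAAAAAAAAAAAAAAAAAAAAAAAAAAAAAAAAAAAAAAAAAAAAAAAAAAAAAAAAAAAAAAAAAAAAAAAAAAAAAAAAAAAAAAAAAAAAAAAAAAAAAAAAAAAAAAAAAAAAAAAAAAAAAAAAAAAAAAAAAAAAAAAAAAAAAAAAAAAAAAAAAAAAAAAAAAAAAAAAAAAAAAAAAAAAAAAAAAAAAAAAAAAAA


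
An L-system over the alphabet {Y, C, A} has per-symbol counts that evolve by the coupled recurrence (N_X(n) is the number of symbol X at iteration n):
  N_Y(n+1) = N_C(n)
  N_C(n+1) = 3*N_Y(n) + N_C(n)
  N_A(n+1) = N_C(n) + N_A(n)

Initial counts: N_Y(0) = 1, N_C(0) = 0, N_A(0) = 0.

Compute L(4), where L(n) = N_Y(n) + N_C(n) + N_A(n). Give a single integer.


Answer: 51

Derivation:
Step 0: N_Y=1, N_C=0, N_A=0, L=1
Step 1: N_Y=0, N_C=3, N_A=0, L=3
Step 2: N_Y=3, N_C=3, N_A=3, L=9
Step 3: N_Y=3, N_C=12, N_A=6, L=21
Step 4: N_Y=12, N_C=21, N_A=18, L=51


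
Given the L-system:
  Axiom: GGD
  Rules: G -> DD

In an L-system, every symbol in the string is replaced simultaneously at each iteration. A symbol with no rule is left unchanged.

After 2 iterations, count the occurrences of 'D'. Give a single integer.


Answer: 5

Derivation:
Step 0: GGD  (1 'D')
Step 1: DDDDD  (5 'D')
Step 2: DDDDD  (5 'D')


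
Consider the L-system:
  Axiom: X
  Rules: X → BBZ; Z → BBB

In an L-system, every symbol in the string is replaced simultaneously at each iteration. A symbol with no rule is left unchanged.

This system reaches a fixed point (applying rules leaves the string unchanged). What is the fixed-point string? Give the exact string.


Step 0: X
Step 1: BBZ
Step 2: BBBBB
Step 3: BBBBB  (unchanged — fixed point at step 2)

Answer: BBBBB


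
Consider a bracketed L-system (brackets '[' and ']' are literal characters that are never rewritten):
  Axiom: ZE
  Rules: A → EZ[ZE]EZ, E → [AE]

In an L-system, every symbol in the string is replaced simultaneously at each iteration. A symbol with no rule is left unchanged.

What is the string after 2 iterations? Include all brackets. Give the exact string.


Step 0: ZE
Step 1: Z[AE]
Step 2: Z[EZ[ZE]EZ[AE]]

Answer: Z[EZ[ZE]EZ[AE]]


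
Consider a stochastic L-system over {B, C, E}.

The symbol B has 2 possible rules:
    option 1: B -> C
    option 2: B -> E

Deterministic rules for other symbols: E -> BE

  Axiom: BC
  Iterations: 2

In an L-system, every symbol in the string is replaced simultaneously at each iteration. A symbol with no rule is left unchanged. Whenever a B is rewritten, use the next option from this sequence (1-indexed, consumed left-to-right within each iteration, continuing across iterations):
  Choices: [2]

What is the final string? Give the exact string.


Answer: BEC

Derivation:
Step 0: BC
Step 1: EC  (used choices [2])
Step 2: BEC  (used choices [])


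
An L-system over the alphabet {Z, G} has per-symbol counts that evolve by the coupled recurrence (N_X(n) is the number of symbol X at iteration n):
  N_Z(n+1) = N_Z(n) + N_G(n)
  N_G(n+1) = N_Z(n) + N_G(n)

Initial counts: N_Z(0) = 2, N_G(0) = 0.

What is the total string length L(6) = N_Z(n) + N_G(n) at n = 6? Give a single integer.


Answer: 128

Derivation:
Step 0: N_Z=2, N_G=0, L=2
Step 1: N_Z=2, N_G=2, L=4
Step 2: N_Z=4, N_G=4, L=8
Step 3: N_Z=8, N_G=8, L=16
Step 4: N_Z=16, N_G=16, L=32
Step 5: N_Z=32, N_G=32, L=64
Step 6: N_Z=64, N_G=64, L=128


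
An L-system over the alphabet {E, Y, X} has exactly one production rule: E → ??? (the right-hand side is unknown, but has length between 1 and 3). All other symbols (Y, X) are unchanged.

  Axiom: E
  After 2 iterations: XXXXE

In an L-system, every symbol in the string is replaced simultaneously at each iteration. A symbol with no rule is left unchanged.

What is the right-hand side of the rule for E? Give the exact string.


Trying E → XXE:
  Step 0: E
  Step 1: XXE
  Step 2: XXXXE
Matches the given result.

Answer: XXE


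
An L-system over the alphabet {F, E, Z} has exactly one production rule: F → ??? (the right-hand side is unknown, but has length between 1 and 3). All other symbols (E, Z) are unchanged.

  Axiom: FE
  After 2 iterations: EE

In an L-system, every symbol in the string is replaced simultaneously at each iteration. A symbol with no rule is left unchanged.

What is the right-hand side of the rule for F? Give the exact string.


Answer: E

Derivation:
Trying F → E:
  Step 0: FE
  Step 1: EE
  Step 2: EE
Matches the given result.


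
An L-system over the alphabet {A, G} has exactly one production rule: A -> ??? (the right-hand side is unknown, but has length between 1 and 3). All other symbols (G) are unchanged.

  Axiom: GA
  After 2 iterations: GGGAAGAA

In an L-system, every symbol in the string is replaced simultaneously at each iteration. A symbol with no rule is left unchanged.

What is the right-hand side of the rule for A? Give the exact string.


Answer: GAA

Derivation:
Trying A -> GAA:
  Step 0: GA
  Step 1: GGAA
  Step 2: GGGAAGAA
Matches the given result.


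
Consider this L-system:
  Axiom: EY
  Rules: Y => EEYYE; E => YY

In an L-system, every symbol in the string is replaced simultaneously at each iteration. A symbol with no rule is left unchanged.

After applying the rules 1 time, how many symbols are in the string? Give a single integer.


Answer: 7

Derivation:
Step 0: length = 2
Step 1: length = 7


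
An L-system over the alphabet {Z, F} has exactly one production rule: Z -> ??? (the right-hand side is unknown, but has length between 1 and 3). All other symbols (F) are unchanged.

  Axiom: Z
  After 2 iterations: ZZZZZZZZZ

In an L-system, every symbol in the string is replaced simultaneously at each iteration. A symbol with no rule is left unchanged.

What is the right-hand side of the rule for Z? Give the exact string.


Answer: ZZZ

Derivation:
Trying Z -> ZZZ:
  Step 0: Z
  Step 1: ZZZ
  Step 2: ZZZZZZZZZ
Matches the given result.


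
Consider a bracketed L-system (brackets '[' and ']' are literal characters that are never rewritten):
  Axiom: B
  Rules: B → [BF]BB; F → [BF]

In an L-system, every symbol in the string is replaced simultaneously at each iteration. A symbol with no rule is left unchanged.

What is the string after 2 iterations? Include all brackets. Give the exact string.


Step 0: B
Step 1: [BF]BB
Step 2: [[BF]BB[BF]][BF]BB[BF]BB

Answer: [[BF]BB[BF]][BF]BB[BF]BB


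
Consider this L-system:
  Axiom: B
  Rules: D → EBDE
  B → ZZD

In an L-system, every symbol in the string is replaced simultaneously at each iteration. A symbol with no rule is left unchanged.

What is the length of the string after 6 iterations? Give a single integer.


Answer: 53

Derivation:
Step 0: length = 1
Step 1: length = 3
Step 2: length = 6
Step 3: length = 11
Step 4: length = 19
Step 5: length = 32
Step 6: length = 53


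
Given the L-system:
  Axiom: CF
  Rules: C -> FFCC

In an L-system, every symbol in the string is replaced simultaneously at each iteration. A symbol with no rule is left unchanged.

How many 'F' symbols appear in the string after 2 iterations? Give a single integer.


Answer: 7

Derivation:
Step 0: CF  (1 'F')
Step 1: FFCCF  (3 'F')
Step 2: FFFFCCFFCCF  (7 'F')


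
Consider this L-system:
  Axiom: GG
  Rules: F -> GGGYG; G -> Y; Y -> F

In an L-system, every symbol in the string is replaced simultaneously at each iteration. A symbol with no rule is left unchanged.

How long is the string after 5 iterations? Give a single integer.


Answer: 18

Derivation:
Step 0: length = 2
Step 1: length = 2
Step 2: length = 2
Step 3: length = 10
Step 4: length = 10
Step 5: length = 18


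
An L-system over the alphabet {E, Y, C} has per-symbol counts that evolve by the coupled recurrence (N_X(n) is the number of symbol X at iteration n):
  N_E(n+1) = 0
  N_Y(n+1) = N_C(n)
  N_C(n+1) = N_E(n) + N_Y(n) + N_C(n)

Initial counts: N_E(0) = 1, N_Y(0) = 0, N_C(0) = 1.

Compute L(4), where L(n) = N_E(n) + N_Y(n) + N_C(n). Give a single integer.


Answer: 13

Derivation:
Step 0: N_E=1, N_Y=0, N_C=1, L=2
Step 1: N_E=0, N_Y=1, N_C=2, L=3
Step 2: N_E=0, N_Y=2, N_C=3, L=5
Step 3: N_E=0, N_Y=3, N_C=5, L=8
Step 4: N_E=0, N_Y=5, N_C=8, L=13


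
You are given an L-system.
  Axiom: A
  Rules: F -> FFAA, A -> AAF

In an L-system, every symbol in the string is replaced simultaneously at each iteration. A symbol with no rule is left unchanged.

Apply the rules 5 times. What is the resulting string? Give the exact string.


Answer: AAFAAFFFAAAAFAAFFFAAFFAAFFAAAAFAAFAAFAAFFFAAAAFAAFFFAAFFAAFFAAAAFAAFFFAAFFAAAAFAAFFFAAFFAAAAFAAFAAFAAFFFAAAAFAAFFFAAAAFAAFFFAAAAFAAFFFAAFFAAFFAAAAFAAFAAFAAFFFAAAAFAAFFFAAFFAAFFAAAAFAAFFFAAFFAAAAFAAFFFAAFFAAAAFAAFAAFAAFFFAAAAFAAFFFAAFFAAFFAAAAFAAFFFAAFFAAAAFAAFAAFAAFFFAAAAFAAFFFAAFFAAFFAAAAFAAFFFAAFFAAAAFAAFAAFAAFFFAAAAFAAFFFAAAAFAAFFFAAAAFAAFFFAAFFAAFFAAAAFAAFAAFAAFFFAAAAFAAFFFAAFFAAFFAAAAFAAF

Derivation:
Step 0: A
Step 1: AAF
Step 2: AAFAAFFFAA
Step 3: AAFAAFFFAAAAFAAFFFAAFFAAFFAAAAFAAF
Step 4: AAFAAFFFAAAAFAAFFFAAFFAAFFAAAAFAAFAAFAAFFFAAAAFAAFFFAAFFAAFFAAAAFAAFFFAAFFAAAAFAAFFFAAFFAAAAFAAFAAFAAFFFAAAAFAAFFFAA
Step 5: AAFAAFFFAAAAFAAFFFAAFFAAFFAAAAFAAFAAFAAFFFAAAAFAAFFFAAFFAAFFAAAAFAAFFFAAFFAAAAFAAFFFAAFFAAAAFAAFAAFAAFFFAAAAFAAFFFAAAAFAAFFFAAAAFAAFFFAAFFAAFFAAAAFAAFAAFAAFFFAAAAFAAFFFAAFFAAFFAAAAFAAFFFAAFFAAAAFAAFFFAAFFAAAAFAAFAAFAAFFFAAAAFAAFFFAAFFAAFFAAAAFAAFFFAAFFAAAAFAAFAAFAAFFFAAAAFAAFFFAAFFAAFFAAAAFAAFFFAAFFAAAAFAAFAAFAAFFFAAAAFAAFFFAAAAFAAFFFAAAAFAAFFFAAFFAAFFAAAAFAAFAAFAAFFFAAAAFAAFFFAAFFAAFFAAAAFAAF


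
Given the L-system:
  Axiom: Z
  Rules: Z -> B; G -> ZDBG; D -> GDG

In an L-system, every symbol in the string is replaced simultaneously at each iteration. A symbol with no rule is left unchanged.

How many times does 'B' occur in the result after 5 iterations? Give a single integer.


Answer: 1

Derivation:
Step 0: Z  (0 'B')
Step 1: B  (1 'B')
Step 2: B  (1 'B')
Step 3: B  (1 'B')
Step 4: B  (1 'B')
Step 5: B  (1 'B')


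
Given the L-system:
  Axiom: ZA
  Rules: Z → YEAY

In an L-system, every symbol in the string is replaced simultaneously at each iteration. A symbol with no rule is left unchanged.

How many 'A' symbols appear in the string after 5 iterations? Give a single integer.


Answer: 2

Derivation:
Step 0: ZA  (1 'A')
Step 1: YEAYA  (2 'A')
Step 2: YEAYA  (2 'A')
Step 3: YEAYA  (2 'A')
Step 4: YEAYA  (2 'A')
Step 5: YEAYA  (2 'A')


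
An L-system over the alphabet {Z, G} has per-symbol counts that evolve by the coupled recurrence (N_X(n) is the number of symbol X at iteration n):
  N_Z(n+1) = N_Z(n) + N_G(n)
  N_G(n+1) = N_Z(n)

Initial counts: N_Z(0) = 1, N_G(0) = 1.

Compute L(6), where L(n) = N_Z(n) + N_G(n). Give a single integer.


Answer: 34

Derivation:
Step 0: N_Z=1, N_G=1, L=2
Step 1: N_Z=2, N_G=1, L=3
Step 2: N_Z=3, N_G=2, L=5
Step 3: N_Z=5, N_G=3, L=8
Step 4: N_Z=8, N_G=5, L=13
Step 5: N_Z=13, N_G=8, L=21
Step 6: N_Z=21, N_G=13, L=34


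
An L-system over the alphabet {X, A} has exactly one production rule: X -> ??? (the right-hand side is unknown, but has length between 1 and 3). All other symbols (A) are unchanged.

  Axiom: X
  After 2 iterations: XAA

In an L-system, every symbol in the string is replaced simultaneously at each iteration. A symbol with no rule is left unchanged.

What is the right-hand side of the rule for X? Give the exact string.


Trying X -> XA:
  Step 0: X
  Step 1: XA
  Step 2: XAA
Matches the given result.

Answer: XA


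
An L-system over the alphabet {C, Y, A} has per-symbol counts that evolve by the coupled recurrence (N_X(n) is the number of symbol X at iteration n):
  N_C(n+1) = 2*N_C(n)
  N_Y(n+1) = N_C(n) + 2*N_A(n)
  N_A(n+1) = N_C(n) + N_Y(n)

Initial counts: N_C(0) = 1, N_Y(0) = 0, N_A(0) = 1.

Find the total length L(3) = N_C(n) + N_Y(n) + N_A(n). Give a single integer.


Step 0: N_C=1, N_Y=0, N_A=1, L=2
Step 1: N_C=2, N_Y=3, N_A=1, L=6
Step 2: N_C=4, N_Y=4, N_A=5, L=13
Step 3: N_C=8, N_Y=14, N_A=8, L=30

Answer: 30


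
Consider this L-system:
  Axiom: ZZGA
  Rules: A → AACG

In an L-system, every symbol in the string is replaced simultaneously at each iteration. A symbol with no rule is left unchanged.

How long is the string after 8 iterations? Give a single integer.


Step 0: length = 4
Step 1: length = 7
Step 2: length = 13
Step 3: length = 25
Step 4: length = 49
Step 5: length = 97
Step 6: length = 193
Step 7: length = 385
Step 8: length = 769

Answer: 769


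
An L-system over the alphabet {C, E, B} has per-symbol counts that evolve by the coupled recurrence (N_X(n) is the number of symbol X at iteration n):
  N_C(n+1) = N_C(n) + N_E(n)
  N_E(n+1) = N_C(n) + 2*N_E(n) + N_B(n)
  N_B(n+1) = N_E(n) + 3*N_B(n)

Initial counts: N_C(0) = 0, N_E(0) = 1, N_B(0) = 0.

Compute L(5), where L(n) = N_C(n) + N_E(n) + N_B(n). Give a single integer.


Step 0: N_C=0, N_E=1, N_B=0, L=1
Step 1: N_C=1, N_E=2, N_B=1, L=4
Step 2: N_C=3, N_E=6, N_B=5, L=14
Step 3: N_C=9, N_E=20, N_B=21, L=50
Step 4: N_C=29, N_E=70, N_B=83, L=182
Step 5: N_C=99, N_E=252, N_B=319, L=670

Answer: 670


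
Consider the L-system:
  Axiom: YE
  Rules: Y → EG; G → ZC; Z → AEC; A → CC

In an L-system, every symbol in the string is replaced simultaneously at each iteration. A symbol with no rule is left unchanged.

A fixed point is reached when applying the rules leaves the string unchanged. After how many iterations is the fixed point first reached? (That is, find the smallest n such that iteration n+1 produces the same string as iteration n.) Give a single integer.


Step 0: YE
Step 1: EGE
Step 2: EZCE
Step 3: EAECCE
Step 4: ECCECCE
Step 5: ECCECCE  (unchanged — fixed point at step 4)

Answer: 4


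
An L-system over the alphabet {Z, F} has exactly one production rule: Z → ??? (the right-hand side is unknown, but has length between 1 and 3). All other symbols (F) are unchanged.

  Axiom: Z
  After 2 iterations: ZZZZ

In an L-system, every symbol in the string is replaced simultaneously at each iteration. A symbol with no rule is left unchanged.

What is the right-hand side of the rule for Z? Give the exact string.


Trying Z → ZZ:
  Step 0: Z
  Step 1: ZZ
  Step 2: ZZZZ
Matches the given result.

Answer: ZZ


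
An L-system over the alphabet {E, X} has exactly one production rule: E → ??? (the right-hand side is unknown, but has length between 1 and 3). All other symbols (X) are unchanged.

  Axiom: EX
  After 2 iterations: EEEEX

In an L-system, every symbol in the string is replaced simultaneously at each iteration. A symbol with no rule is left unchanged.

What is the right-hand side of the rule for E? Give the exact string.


Answer: EE

Derivation:
Trying E → EE:
  Step 0: EX
  Step 1: EEX
  Step 2: EEEEX
Matches the given result.


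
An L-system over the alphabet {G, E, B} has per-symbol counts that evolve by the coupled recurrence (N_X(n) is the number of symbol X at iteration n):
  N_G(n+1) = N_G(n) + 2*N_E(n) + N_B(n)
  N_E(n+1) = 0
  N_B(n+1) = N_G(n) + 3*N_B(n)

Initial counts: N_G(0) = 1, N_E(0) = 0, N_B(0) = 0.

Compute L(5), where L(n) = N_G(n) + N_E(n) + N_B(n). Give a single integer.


Answer: 232

Derivation:
Step 0: N_G=1, N_E=0, N_B=0, L=1
Step 1: N_G=1, N_E=0, N_B=1, L=2
Step 2: N_G=2, N_E=0, N_B=4, L=6
Step 3: N_G=6, N_E=0, N_B=14, L=20
Step 4: N_G=20, N_E=0, N_B=48, L=68
Step 5: N_G=68, N_E=0, N_B=164, L=232


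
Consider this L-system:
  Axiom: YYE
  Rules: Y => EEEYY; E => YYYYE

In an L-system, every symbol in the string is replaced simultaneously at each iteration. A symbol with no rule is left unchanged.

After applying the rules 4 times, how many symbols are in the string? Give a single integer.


Step 0: length = 3
Step 1: length = 15
Step 2: length = 75
Step 3: length = 375
Step 4: length = 1875

Answer: 1875


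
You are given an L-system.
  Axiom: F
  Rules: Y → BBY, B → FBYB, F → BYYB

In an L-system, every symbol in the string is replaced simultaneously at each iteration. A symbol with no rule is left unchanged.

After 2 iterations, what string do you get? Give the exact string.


Step 0: F
Step 1: BYYB
Step 2: FBYBBBYBBYFBYB

Answer: FBYBBBYBBYFBYB


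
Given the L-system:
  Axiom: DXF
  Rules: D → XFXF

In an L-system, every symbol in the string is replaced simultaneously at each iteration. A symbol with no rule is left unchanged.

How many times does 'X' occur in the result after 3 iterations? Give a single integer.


Step 0: DXF  (1 'X')
Step 1: XFXFXF  (3 'X')
Step 2: XFXFXF  (3 'X')
Step 3: XFXFXF  (3 'X')

Answer: 3


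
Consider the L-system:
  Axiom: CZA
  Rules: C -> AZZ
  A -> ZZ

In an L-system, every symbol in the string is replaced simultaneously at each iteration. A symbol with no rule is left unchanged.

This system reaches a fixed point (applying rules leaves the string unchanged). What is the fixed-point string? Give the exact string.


Step 0: CZA
Step 1: AZZZZZ
Step 2: ZZZZZZZ
Step 3: ZZZZZZZ  (unchanged — fixed point at step 2)

Answer: ZZZZZZZ


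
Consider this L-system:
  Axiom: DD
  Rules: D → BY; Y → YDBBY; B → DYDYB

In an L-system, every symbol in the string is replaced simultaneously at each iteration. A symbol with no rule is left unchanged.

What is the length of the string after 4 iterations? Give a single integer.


Step 0: length = 2
Step 1: length = 4
Step 2: length = 20
Step 3: length = 82
Step 4: length = 350

Answer: 350


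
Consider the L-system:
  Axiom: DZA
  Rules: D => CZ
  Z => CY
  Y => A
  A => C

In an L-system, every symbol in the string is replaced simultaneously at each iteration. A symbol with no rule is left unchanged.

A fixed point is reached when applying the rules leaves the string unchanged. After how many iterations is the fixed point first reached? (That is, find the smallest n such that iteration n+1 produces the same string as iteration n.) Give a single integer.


Answer: 4

Derivation:
Step 0: DZA
Step 1: CZCYC
Step 2: CCYCAC
Step 3: CCACCC
Step 4: CCCCCC
Step 5: CCCCCC  (unchanged — fixed point at step 4)


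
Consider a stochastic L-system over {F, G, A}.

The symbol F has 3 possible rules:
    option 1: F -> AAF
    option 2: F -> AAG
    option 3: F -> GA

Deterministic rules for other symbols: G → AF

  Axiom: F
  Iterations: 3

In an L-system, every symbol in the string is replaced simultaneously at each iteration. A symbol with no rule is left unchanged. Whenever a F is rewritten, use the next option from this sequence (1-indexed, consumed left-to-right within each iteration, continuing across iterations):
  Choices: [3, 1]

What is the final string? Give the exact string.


Step 0: F
Step 1: GA  (used choices [3])
Step 2: AFA  (used choices [])
Step 3: AAAFA  (used choices [1])

Answer: AAAFA


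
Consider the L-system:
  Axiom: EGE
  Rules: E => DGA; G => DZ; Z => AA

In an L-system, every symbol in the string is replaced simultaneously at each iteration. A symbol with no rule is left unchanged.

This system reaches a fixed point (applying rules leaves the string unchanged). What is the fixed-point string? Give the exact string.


Answer: DDAAADAADDAAA

Derivation:
Step 0: EGE
Step 1: DGADZDGA
Step 2: DDZADAADDZA
Step 3: DDAAADAADDAAA
Step 4: DDAAADAADDAAA  (unchanged — fixed point at step 3)


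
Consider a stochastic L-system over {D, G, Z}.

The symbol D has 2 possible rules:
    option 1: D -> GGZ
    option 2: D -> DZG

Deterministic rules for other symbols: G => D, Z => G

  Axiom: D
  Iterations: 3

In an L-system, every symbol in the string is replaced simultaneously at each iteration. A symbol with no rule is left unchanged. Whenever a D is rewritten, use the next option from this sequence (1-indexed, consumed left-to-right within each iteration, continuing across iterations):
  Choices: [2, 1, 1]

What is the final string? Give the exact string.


Answer: DDGDGGZ

Derivation:
Step 0: D
Step 1: DZG  (used choices [2])
Step 2: GGZGD  (used choices [1])
Step 3: DDGDGGZ  (used choices [1])


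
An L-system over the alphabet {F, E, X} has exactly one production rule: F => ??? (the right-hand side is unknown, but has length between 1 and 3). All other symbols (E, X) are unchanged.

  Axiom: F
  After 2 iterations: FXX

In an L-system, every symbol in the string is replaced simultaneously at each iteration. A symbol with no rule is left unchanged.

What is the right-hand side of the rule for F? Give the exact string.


Answer: FX

Derivation:
Trying F => FX:
  Step 0: F
  Step 1: FX
  Step 2: FXX
Matches the given result.


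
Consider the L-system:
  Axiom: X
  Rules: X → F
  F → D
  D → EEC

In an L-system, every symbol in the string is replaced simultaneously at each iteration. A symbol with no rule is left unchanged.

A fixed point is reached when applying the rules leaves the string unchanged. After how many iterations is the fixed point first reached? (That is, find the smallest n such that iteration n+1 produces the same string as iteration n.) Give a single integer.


Step 0: X
Step 1: F
Step 2: D
Step 3: EEC
Step 4: EEC  (unchanged — fixed point at step 3)

Answer: 3


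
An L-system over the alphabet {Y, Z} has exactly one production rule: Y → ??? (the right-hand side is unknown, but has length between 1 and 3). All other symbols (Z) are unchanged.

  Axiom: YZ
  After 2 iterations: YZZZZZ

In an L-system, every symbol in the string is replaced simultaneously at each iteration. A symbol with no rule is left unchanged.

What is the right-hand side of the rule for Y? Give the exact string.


Answer: YZZ

Derivation:
Trying Y → YZZ:
  Step 0: YZ
  Step 1: YZZZ
  Step 2: YZZZZZ
Matches the given result.


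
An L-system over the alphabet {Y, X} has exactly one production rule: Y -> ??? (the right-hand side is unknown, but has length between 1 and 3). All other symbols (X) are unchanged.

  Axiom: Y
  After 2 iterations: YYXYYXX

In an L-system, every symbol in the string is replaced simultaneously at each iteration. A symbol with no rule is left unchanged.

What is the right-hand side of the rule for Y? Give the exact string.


Answer: YYX

Derivation:
Trying Y -> YYX:
  Step 0: Y
  Step 1: YYX
  Step 2: YYXYYXX
Matches the given result.


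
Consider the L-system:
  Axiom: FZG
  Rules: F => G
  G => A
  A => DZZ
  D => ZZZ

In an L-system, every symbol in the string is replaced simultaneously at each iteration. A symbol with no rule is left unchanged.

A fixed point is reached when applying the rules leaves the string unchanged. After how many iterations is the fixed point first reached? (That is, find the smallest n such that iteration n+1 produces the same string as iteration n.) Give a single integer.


Answer: 4

Derivation:
Step 0: FZG
Step 1: GZA
Step 2: AZDZZ
Step 3: DZZZZZZZZ
Step 4: ZZZZZZZZZZZ
Step 5: ZZZZZZZZZZZ  (unchanged — fixed point at step 4)


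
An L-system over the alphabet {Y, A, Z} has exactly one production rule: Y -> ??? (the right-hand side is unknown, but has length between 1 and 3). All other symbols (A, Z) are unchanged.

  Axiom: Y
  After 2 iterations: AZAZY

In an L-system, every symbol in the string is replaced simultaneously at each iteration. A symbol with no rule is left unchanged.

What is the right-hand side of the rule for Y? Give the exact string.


Answer: AZY

Derivation:
Trying Y -> AZY:
  Step 0: Y
  Step 1: AZY
  Step 2: AZAZY
Matches the given result.


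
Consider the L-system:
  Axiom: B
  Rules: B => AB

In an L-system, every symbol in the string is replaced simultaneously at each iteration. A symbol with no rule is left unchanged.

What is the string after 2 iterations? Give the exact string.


Step 0: B
Step 1: AB
Step 2: AAB

Answer: AAB


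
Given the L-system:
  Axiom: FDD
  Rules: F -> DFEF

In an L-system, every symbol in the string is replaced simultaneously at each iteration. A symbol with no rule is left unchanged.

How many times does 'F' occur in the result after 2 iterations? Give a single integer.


Answer: 4

Derivation:
Step 0: FDD  (1 'F')
Step 1: DFEFDD  (2 'F')
Step 2: DDFEFEDFEFDD  (4 'F')


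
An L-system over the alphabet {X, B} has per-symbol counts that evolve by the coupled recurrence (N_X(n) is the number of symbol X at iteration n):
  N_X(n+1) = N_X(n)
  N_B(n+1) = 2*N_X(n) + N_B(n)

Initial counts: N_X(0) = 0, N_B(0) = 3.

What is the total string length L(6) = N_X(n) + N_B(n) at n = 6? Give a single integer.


Step 0: N_X=0, N_B=3, L=3
Step 1: N_X=0, N_B=3, L=3
Step 2: N_X=0, N_B=3, L=3
Step 3: N_X=0, N_B=3, L=3
Step 4: N_X=0, N_B=3, L=3
Step 5: N_X=0, N_B=3, L=3
Step 6: N_X=0, N_B=3, L=3

Answer: 3


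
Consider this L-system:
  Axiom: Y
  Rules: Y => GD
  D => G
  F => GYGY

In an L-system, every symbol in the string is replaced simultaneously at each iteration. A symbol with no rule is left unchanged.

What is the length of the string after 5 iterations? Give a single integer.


Answer: 2

Derivation:
Step 0: length = 1
Step 1: length = 2
Step 2: length = 2
Step 3: length = 2
Step 4: length = 2
Step 5: length = 2


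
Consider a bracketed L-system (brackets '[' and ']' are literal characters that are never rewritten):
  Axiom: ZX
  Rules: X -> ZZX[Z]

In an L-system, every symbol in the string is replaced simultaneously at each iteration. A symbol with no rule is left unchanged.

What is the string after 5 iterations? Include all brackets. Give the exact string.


Answer: ZZZZZZZZZZZX[Z][Z][Z][Z][Z]

Derivation:
Step 0: ZX
Step 1: ZZZX[Z]
Step 2: ZZZZZX[Z][Z]
Step 3: ZZZZZZZX[Z][Z][Z]
Step 4: ZZZZZZZZZX[Z][Z][Z][Z]
Step 5: ZZZZZZZZZZZX[Z][Z][Z][Z][Z]


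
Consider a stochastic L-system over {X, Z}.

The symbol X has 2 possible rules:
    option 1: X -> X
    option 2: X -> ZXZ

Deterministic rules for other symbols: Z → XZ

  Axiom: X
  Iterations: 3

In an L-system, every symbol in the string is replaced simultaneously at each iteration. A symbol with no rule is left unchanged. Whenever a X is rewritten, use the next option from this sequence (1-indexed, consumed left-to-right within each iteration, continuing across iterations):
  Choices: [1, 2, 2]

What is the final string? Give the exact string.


Answer: XZZXZXZ

Derivation:
Step 0: X
Step 1: X  (used choices [1])
Step 2: ZXZ  (used choices [2])
Step 3: XZZXZXZ  (used choices [2])


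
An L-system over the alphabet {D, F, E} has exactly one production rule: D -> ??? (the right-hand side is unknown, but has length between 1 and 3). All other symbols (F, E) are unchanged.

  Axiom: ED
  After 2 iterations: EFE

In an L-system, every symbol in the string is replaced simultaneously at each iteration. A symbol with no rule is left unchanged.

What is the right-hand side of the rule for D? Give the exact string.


Trying D -> FE:
  Step 0: ED
  Step 1: EFE
  Step 2: EFE
Matches the given result.

Answer: FE


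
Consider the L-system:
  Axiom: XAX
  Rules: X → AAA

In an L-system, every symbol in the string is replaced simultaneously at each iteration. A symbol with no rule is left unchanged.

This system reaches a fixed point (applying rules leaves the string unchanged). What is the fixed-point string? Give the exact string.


Step 0: XAX
Step 1: AAAAAAA
Step 2: AAAAAAA  (unchanged — fixed point at step 1)

Answer: AAAAAAA


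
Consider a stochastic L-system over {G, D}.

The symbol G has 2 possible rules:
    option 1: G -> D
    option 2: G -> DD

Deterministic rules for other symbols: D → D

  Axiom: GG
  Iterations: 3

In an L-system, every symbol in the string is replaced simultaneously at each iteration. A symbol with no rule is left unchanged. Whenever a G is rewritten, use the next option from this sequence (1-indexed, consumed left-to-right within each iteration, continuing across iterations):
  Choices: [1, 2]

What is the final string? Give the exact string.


Answer: DDD

Derivation:
Step 0: GG
Step 1: DDD  (used choices [1, 2])
Step 2: DDD  (used choices [])
Step 3: DDD  (used choices [])


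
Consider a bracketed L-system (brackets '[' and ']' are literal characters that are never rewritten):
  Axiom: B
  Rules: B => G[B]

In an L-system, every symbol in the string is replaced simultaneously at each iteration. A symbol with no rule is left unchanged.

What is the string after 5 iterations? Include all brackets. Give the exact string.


Answer: G[G[G[G[G[B]]]]]

Derivation:
Step 0: B
Step 1: G[B]
Step 2: G[G[B]]
Step 3: G[G[G[B]]]
Step 4: G[G[G[G[B]]]]
Step 5: G[G[G[G[G[B]]]]]


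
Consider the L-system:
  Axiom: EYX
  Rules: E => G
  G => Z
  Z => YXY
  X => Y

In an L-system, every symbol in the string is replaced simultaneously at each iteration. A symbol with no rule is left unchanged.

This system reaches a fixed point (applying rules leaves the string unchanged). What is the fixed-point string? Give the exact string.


Step 0: EYX
Step 1: GYY
Step 2: ZYY
Step 3: YXYYY
Step 4: YYYYY
Step 5: YYYYY  (unchanged — fixed point at step 4)

Answer: YYYYY


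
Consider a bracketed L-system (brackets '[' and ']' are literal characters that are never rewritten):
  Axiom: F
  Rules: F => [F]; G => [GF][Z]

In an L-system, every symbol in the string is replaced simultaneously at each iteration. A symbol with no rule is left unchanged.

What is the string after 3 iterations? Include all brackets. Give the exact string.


Answer: [[[F]]]

Derivation:
Step 0: F
Step 1: [F]
Step 2: [[F]]
Step 3: [[[F]]]


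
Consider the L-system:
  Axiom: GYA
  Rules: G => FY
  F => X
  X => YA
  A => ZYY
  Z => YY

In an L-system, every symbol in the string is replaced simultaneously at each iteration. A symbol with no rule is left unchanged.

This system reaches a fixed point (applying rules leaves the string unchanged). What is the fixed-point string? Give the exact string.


Answer: YYYYYYYYYYY

Derivation:
Step 0: GYA
Step 1: FYYZYY
Step 2: XYYYYYY
Step 3: YAYYYYYY
Step 4: YZYYYYYYYY
Step 5: YYYYYYYYYYY
Step 6: YYYYYYYYYYY  (unchanged — fixed point at step 5)


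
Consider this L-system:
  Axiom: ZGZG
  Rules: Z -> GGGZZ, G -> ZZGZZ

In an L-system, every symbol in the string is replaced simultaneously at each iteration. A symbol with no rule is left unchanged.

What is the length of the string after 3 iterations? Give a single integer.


Answer: 500

Derivation:
Step 0: length = 4
Step 1: length = 20
Step 2: length = 100
Step 3: length = 500


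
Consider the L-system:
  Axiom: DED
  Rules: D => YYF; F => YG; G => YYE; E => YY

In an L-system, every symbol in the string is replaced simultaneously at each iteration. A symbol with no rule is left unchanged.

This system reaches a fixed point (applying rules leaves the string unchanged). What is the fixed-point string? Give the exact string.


Step 0: DED
Step 1: YYFYYYYF
Step 2: YYYGYYYYYG
Step 3: YYYYYEYYYYYYYE
Step 4: YYYYYYYYYYYYYYYY
Step 5: YYYYYYYYYYYYYYYY  (unchanged — fixed point at step 4)

Answer: YYYYYYYYYYYYYYYY


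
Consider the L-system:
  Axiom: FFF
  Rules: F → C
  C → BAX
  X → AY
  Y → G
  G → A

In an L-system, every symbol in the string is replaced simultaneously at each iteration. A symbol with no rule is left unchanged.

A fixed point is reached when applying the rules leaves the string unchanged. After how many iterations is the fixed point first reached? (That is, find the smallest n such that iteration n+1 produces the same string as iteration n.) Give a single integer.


Answer: 5

Derivation:
Step 0: FFF
Step 1: CCC
Step 2: BAXBAXBAX
Step 3: BAAYBAAYBAAY
Step 4: BAAGBAAGBAAG
Step 5: BAAABAAABAAA
Step 6: BAAABAAABAAA  (unchanged — fixed point at step 5)


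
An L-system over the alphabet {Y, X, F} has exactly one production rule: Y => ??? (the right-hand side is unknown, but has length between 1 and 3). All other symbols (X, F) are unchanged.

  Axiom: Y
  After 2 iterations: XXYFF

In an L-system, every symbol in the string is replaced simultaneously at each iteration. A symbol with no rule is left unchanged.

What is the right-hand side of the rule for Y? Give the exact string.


Trying Y => XYF:
  Step 0: Y
  Step 1: XYF
  Step 2: XXYFF
Matches the given result.

Answer: XYF


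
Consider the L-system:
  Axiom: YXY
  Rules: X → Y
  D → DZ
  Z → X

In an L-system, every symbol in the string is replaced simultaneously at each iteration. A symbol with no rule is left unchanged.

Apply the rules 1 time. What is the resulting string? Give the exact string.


Step 0: YXY
Step 1: YYY

Answer: YYY


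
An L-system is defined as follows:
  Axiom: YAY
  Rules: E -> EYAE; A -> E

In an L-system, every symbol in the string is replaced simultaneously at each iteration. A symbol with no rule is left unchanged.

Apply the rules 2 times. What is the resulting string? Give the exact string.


Answer: YEYAEY

Derivation:
Step 0: YAY
Step 1: YEY
Step 2: YEYAEY


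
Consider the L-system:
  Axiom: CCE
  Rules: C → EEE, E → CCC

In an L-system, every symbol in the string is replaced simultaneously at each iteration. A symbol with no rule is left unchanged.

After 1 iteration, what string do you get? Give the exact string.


Step 0: CCE
Step 1: EEEEEECCC

Answer: EEEEEECCC


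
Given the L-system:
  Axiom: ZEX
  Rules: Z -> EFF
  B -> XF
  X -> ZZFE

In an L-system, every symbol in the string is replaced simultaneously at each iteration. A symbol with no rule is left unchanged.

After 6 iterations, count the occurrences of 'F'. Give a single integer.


Answer: 7

Derivation:
Step 0: ZEX  (0 'F')
Step 1: EFFEZZFE  (3 'F')
Step 2: EFFEEFFEFFFE  (7 'F')
Step 3: EFFEEFFEFFFE  (7 'F')
Step 4: EFFEEFFEFFFE  (7 'F')
Step 5: EFFEEFFEFFFE  (7 'F')
Step 6: EFFEEFFEFFFE  (7 'F')


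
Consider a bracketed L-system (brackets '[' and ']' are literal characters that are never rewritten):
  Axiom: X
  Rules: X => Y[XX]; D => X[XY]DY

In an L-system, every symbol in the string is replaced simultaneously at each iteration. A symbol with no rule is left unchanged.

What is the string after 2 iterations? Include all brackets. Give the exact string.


Step 0: X
Step 1: Y[XX]
Step 2: Y[Y[XX]Y[XX]]

Answer: Y[Y[XX]Y[XX]]


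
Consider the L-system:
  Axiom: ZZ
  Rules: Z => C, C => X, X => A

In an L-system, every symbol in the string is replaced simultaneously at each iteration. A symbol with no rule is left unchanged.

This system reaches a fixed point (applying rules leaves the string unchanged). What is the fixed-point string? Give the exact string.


Answer: AA

Derivation:
Step 0: ZZ
Step 1: CC
Step 2: XX
Step 3: AA
Step 4: AA  (unchanged — fixed point at step 3)


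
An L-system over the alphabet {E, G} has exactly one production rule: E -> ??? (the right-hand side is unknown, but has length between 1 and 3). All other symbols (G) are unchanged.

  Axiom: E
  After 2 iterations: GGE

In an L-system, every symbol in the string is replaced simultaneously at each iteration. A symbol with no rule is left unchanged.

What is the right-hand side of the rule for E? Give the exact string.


Trying E -> GE:
  Step 0: E
  Step 1: GE
  Step 2: GGE
Matches the given result.

Answer: GE


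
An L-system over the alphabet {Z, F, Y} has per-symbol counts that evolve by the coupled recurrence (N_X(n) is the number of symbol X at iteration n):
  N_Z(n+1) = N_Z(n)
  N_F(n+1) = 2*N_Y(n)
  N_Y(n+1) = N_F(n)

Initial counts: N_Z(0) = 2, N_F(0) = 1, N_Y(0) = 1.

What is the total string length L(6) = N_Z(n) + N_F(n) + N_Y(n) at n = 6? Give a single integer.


Step 0: N_Z=2, N_F=1, N_Y=1, L=4
Step 1: N_Z=2, N_F=2, N_Y=1, L=5
Step 2: N_Z=2, N_F=2, N_Y=2, L=6
Step 3: N_Z=2, N_F=4, N_Y=2, L=8
Step 4: N_Z=2, N_F=4, N_Y=4, L=10
Step 5: N_Z=2, N_F=8, N_Y=4, L=14
Step 6: N_Z=2, N_F=8, N_Y=8, L=18

Answer: 18


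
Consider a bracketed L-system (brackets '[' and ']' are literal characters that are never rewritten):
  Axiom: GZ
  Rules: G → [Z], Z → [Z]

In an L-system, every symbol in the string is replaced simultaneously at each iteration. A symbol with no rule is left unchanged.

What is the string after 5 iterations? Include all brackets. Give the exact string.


Step 0: GZ
Step 1: [Z][Z]
Step 2: [[Z]][[Z]]
Step 3: [[[Z]]][[[Z]]]
Step 4: [[[[Z]]]][[[[Z]]]]
Step 5: [[[[[Z]]]]][[[[[Z]]]]]

Answer: [[[[[Z]]]]][[[[[Z]]]]]


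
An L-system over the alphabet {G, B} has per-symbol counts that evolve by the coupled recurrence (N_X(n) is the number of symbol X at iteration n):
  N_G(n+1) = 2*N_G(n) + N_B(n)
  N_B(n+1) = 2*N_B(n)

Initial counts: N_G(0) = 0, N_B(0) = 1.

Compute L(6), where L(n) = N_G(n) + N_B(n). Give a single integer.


Answer: 256

Derivation:
Step 0: N_G=0, N_B=1, L=1
Step 1: N_G=1, N_B=2, L=3
Step 2: N_G=4, N_B=4, L=8
Step 3: N_G=12, N_B=8, L=20
Step 4: N_G=32, N_B=16, L=48
Step 5: N_G=80, N_B=32, L=112
Step 6: N_G=192, N_B=64, L=256


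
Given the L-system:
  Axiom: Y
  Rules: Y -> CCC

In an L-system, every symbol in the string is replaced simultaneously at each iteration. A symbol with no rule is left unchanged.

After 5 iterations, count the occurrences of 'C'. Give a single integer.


Answer: 3

Derivation:
Step 0: Y  (0 'C')
Step 1: CCC  (3 'C')
Step 2: CCC  (3 'C')
Step 3: CCC  (3 'C')
Step 4: CCC  (3 'C')
Step 5: CCC  (3 'C')


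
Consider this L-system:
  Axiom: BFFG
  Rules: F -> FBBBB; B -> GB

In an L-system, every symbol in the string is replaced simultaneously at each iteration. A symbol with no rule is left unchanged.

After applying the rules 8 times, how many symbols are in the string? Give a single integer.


Step 0: length = 4
Step 1: length = 13
Step 2: length = 30
Step 3: length = 55
Step 4: length = 88
Step 5: length = 129
Step 6: length = 178
Step 7: length = 235
Step 8: length = 300

Answer: 300


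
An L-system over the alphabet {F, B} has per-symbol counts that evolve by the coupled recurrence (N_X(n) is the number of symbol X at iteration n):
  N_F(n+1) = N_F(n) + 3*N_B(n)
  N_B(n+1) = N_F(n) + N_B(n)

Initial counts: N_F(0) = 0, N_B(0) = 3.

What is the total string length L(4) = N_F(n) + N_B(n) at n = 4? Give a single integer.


Step 0: N_F=0, N_B=3, L=3
Step 1: N_F=9, N_B=3, L=12
Step 2: N_F=18, N_B=12, L=30
Step 3: N_F=54, N_B=30, L=84
Step 4: N_F=144, N_B=84, L=228

Answer: 228


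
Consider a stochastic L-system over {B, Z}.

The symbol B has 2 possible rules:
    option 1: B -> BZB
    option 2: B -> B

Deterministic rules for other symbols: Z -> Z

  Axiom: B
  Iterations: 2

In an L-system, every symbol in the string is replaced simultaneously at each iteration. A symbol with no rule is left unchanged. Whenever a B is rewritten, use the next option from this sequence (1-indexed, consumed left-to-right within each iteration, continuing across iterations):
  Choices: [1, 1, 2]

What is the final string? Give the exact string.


Answer: BZBZB

Derivation:
Step 0: B
Step 1: BZB  (used choices [1])
Step 2: BZBZB  (used choices [1, 2])


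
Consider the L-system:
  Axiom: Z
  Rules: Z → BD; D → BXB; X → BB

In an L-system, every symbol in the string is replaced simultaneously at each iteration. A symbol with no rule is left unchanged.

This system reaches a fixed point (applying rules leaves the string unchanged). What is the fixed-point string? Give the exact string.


Answer: BBBBB

Derivation:
Step 0: Z
Step 1: BD
Step 2: BBXB
Step 3: BBBBB
Step 4: BBBBB  (unchanged — fixed point at step 3)
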